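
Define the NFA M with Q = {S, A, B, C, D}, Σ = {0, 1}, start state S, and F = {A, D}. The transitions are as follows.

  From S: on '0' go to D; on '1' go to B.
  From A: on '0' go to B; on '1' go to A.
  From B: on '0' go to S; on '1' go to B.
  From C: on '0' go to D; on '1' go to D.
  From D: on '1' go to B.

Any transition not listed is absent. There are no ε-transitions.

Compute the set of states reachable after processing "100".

{D}

Start in {S}.
Read '1': {S} → {B}.
Read '0': {B} → {S}.
Read '0': {S} → {D}.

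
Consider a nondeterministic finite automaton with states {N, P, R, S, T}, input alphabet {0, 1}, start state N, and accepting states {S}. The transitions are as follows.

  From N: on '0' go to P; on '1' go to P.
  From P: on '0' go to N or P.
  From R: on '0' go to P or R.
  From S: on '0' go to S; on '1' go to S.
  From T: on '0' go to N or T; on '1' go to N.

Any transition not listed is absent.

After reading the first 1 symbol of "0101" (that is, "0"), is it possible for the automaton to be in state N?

No

Start in {N}.
Read '0': N→{P}; now {P}.
State N is not in {P}.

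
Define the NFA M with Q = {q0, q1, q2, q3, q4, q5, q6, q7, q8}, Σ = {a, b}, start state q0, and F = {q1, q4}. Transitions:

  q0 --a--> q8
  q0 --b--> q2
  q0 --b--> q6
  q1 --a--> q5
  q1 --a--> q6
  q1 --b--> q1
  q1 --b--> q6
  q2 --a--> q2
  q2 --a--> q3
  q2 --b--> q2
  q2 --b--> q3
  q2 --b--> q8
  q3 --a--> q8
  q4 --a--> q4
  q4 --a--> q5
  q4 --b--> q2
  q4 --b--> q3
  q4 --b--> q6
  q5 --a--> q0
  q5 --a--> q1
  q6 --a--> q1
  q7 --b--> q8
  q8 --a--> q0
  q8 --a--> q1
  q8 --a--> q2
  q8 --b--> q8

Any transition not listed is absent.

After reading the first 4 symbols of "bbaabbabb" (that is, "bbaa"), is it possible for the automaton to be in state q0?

Yes

Start in {q0}.
Read 'b': {q0} → {q2, q6}.
Read 'b': {q2, q6} → {q2, q3, q8}.
Read 'a': {q2, q3, q8} → {q0, q1, q2, q3, q8}.
Read 'a': {q0, q1, q2, q3, q8} → {q0, q1, q2, q3, q5, q6, q8}.
State q0 is in {q0, q1, q2, q3, q5, q6, q8}.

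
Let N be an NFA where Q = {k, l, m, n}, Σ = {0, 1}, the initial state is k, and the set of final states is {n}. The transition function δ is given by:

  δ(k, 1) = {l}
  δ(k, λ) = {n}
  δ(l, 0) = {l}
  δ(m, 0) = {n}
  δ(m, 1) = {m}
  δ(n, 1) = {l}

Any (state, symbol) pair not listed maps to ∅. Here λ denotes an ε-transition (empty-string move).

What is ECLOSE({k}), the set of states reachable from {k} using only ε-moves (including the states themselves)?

Begin with {k}.
ε-move k → n; add n.

{k, n}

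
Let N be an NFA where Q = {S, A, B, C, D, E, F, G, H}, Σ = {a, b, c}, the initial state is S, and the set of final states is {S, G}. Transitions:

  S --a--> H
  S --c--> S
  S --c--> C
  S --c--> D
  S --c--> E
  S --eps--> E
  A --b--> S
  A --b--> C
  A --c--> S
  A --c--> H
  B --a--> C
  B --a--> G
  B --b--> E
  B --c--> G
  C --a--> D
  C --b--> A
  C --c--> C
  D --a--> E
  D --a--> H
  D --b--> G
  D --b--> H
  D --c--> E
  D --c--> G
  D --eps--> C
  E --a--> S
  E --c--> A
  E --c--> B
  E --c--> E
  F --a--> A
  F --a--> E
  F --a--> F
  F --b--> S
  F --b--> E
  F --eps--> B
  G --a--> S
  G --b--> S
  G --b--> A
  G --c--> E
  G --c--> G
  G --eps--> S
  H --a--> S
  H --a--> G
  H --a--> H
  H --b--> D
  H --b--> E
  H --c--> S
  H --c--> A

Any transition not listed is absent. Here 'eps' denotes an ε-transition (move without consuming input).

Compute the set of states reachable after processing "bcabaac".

∅

Start: ε-closure({S}) = {S, E}.
Read 'b': {S, E} → ∅.
The set is empty and remains empty for the remaining 6 symbols.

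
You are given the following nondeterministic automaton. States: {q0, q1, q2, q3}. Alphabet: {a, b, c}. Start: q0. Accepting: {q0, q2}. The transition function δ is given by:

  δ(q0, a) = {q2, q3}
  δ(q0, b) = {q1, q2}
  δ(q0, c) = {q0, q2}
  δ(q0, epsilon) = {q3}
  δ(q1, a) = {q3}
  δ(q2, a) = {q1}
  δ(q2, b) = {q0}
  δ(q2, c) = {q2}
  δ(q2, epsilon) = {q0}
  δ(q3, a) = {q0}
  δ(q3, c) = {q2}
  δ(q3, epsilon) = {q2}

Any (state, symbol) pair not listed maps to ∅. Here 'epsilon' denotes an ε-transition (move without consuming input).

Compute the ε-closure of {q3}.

Begin with {q3}.
ε-move q3 → q2; add q2.
ε-move q2 → q0; add q0.

{q0, q2, q3}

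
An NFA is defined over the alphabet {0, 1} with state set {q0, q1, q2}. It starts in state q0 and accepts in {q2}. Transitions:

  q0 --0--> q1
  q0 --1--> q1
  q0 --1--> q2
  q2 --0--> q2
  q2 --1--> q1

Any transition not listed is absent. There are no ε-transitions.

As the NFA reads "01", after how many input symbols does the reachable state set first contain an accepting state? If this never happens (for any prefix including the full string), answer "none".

none

Start in {q0}.
Read '0': q0→{q1}; now {q1}.
Read '1': q1→∅; now ∅.
No reachable set along the way intersects F.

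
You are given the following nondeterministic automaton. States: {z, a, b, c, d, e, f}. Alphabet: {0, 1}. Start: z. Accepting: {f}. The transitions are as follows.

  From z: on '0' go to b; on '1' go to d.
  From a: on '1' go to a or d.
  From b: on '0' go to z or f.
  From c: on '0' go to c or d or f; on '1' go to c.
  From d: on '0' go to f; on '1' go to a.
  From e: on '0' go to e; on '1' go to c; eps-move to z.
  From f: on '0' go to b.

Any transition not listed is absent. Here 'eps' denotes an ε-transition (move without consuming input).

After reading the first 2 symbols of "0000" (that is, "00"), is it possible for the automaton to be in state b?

No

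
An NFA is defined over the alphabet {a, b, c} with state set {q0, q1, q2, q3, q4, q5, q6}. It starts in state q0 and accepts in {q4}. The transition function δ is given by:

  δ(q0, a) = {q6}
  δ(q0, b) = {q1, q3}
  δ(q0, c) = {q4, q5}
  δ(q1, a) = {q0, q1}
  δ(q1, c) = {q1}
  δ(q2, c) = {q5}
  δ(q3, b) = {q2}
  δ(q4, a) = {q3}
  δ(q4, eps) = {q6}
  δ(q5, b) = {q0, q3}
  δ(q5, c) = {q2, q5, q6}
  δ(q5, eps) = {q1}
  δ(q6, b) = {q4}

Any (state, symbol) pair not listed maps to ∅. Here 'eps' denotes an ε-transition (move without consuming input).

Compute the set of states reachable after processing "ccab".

{q1, q3}

Start in {q0}.
Read 'c': {q0} → {q1, q4, q5, q6}.
Read 'c': {q1, q4, q5, q6} → {q1, q2, q5, q6}.
Read 'a': {q1, q2, q5, q6} → {q0, q1}.
Read 'b': {q0, q1} → {q1, q3}.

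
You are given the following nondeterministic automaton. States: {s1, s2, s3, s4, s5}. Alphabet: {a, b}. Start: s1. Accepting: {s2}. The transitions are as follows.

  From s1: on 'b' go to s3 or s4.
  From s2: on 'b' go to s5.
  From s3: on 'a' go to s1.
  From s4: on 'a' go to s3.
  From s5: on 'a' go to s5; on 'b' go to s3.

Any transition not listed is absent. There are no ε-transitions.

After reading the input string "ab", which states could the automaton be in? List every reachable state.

∅

Start in {s1}.
Read 'a': {s1} → ∅.
The set is empty and remains empty for the remaining 1 symbol.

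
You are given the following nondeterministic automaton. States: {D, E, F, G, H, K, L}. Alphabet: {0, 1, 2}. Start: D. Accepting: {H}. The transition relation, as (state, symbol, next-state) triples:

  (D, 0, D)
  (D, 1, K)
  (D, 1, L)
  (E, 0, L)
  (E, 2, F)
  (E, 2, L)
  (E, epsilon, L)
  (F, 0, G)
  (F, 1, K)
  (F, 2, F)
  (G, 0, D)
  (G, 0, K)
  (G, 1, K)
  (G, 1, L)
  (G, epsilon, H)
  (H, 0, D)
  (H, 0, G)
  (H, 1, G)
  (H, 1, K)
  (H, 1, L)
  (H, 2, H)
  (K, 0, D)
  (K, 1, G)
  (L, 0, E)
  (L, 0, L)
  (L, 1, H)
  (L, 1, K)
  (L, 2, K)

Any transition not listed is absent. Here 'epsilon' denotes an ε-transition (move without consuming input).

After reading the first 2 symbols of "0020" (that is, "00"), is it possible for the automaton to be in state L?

No

Start in {D}.
Read '0': {D} → {D}.
Read '0': {D} → {D}.
State L is not in {D}.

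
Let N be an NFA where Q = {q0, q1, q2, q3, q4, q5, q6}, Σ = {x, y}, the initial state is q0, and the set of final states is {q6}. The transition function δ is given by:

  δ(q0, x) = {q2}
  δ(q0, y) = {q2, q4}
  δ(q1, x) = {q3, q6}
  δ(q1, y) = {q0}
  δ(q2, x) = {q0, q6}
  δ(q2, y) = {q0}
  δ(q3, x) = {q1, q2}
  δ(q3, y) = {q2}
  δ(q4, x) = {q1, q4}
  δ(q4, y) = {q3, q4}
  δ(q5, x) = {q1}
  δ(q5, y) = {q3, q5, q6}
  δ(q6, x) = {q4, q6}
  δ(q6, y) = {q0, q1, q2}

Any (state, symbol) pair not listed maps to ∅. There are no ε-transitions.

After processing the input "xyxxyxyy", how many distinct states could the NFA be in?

4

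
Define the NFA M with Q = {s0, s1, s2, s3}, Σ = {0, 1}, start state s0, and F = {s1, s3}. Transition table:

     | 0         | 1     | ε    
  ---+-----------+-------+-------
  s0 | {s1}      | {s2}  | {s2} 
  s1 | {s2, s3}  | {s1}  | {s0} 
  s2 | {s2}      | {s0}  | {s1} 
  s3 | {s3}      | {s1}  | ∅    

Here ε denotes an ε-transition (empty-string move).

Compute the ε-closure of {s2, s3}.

Begin with {s2, s3}.
ε-move s2 → s1; add s1.
ε-move s1 → s0; add s0.

{s0, s1, s2, s3}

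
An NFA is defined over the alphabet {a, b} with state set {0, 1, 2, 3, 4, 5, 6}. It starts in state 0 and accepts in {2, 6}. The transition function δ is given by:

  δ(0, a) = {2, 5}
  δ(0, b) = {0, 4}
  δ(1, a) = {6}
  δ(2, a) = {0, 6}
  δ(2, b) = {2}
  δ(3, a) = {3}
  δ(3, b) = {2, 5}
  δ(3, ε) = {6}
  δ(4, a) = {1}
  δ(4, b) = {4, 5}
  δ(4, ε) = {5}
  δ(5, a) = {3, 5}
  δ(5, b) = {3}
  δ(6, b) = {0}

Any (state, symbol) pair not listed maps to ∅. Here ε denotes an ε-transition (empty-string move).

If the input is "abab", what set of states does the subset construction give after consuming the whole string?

{0, 2, 4, 5}

Start in {0}.
Read 'a': {0} → {2, 5}.
Read 'b': {2, 5} → {2, 3, 6}.
Read 'a': {2, 3, 6} → {0, 3, 6}.
Read 'b': {0, 3, 6} → {0, 2, 4, 5}.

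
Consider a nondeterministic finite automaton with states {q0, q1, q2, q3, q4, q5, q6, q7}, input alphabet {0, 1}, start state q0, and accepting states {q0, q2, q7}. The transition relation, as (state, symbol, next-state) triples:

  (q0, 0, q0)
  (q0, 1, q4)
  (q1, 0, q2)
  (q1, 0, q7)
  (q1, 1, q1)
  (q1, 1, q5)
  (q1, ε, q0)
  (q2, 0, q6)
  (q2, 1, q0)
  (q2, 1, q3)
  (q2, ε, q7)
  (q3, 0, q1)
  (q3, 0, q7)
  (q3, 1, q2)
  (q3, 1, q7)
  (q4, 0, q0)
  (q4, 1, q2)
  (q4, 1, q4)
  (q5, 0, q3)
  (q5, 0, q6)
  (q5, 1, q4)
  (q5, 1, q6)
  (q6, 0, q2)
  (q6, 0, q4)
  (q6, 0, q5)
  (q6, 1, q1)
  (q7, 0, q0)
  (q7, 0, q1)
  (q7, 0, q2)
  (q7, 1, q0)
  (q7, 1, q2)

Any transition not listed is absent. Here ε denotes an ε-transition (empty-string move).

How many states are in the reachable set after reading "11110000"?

Start in {q0}.
Read '1': q0→{q4}; now {q4}.
Read '1': q4→{q2, q4}; union {q2, q4}; ε-closure = {q2, q4, q7}.
Read '1': q2→{q0, q3}, q4→{q2, q4}, q7→{q0, q2}; union {q0, q2, q3, q4}; ε-closure = {q0, q2, q3, q4, q7}.
Read '1': q0→{q4}, q2→{q0, q3}, q3→{q2, q7}, q4→{q2, q4}, q7→{q0, q2}; now {q0, q2, q3, q4, q7}.
Read '0': q0→{q0}, q2→{q6}, q3→{q1, q7}, q4→{q0}, q7→{q0, q1, q2}; now {q0, q1, q2, q6, q7}.
Read '0': q0→{q0}, q1→{q2, q7}, q2→{q6}, q6→{q2, q4, q5}, q7→{q0, q1, q2}; now {q0, q1, q2, q4, q5, q6, q7}.
Read '0': q0→{q0}, q1→{q2, q7}, q2→{q6}, q4→{q0}, q5→{q3, q6}, q6→{q2, q4, q5}, q7→{q0, q1, q2}; now {q0, q1, q2, q3, q4, q5, q6, q7}.
Read '0': q0→{q0}, q1→{q2, q7}, q2→{q6}, q3→{q1, q7}, q4→{q0}, q5→{q3, q6}, q6→{q2, q4, q5}, q7→{q0, q1, q2}; now {q0, q1, q2, q3, q4, q5, q6, q7}.
That set has 8 states.

8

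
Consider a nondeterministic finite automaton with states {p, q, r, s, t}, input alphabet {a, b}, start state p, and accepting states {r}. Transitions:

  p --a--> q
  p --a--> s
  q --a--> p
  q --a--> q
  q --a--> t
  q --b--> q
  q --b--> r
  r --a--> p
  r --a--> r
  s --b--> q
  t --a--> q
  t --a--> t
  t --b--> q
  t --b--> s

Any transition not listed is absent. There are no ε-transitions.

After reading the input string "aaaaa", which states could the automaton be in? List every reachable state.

{p, q, s, t}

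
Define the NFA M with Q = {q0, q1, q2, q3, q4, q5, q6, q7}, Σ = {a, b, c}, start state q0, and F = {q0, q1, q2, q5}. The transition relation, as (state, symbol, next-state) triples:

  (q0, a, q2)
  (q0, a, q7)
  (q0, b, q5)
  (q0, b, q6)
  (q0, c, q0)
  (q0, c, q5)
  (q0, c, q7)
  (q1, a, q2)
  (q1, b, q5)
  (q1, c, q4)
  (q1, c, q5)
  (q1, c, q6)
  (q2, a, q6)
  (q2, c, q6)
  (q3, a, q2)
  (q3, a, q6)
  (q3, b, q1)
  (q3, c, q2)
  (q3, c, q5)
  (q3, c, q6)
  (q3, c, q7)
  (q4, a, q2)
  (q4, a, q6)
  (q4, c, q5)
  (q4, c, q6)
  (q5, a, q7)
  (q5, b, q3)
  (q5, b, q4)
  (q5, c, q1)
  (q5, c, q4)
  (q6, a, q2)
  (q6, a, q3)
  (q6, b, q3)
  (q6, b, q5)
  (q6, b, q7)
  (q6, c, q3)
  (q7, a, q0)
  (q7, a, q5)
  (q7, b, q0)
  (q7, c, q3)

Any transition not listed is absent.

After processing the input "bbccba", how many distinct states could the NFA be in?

Start in {q0}.
Read 'b': {q0} → {q5, q6}.
Read 'b': {q5, q6} → {q3, q4, q5, q7}.
Read 'c': {q3, q4, q5, q7} → {q1, q2, q3, q4, q5, q6, q7}.
Read 'c': {q1, q2, q3, q4, q5, q6, q7} → {q1, q2, q3, q4, q5, q6, q7}.
Read 'b': {q1, q2, q3, q4, q5, q6, q7} → {q0, q1, q3, q4, q5, q7}.
Read 'a': {q0, q1, q3, q4, q5, q7} → {q0, q2, q5, q6, q7}.
That set has 5 states.

5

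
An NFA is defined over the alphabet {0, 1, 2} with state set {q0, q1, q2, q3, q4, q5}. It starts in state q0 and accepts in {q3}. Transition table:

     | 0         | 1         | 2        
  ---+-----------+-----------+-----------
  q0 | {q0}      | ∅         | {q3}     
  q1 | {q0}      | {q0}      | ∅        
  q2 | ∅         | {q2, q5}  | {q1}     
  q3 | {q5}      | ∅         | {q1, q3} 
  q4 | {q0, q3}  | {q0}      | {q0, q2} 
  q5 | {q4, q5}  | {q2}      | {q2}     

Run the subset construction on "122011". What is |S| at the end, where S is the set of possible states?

Start in {q0}.
Read '1': {q0} → ∅.
The set is empty and remains empty for the remaining 5 symbols.
That set has 0 states.

0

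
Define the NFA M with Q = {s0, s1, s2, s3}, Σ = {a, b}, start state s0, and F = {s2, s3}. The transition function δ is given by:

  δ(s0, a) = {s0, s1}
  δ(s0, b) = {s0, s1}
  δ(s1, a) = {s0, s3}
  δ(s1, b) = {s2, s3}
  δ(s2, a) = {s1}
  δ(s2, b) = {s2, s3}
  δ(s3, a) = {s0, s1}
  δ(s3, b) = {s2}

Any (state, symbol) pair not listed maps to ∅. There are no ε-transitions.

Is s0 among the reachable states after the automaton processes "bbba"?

Yes

Start in {s0}.
Read 'b': {s0} → {s0, s1}.
Read 'b': {s0, s1} → {s0, s1, s2, s3}.
Read 'b': {s0, s1, s2, s3} → {s0, s1, s2, s3}.
Read 'a': {s0, s1, s2, s3} → {s0, s1, s3}.
State s0 is in {s0, s1, s3}.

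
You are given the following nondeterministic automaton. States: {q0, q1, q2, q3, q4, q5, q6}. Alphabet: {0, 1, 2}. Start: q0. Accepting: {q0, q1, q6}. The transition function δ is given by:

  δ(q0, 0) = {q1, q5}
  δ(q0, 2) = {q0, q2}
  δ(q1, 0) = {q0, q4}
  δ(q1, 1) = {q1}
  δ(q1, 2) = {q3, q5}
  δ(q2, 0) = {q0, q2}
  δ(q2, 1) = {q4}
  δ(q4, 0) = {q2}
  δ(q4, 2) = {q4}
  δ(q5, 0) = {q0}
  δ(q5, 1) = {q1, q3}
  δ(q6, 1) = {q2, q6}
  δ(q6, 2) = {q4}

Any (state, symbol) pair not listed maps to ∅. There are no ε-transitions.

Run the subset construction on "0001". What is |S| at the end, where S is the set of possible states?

Start in {q0}.
Read '0': q0→{q1, q5}; now {q1, q5}.
Read '0': q1→{q0, q4}, q5→{q0}; now {q0, q4}.
Read '0': q0→{q1, q5}, q4→{q2}; now {q1, q2, q5}.
Read '1': q1→{q1}, q2→{q4}, q5→{q1, q3}; now {q1, q3, q4}.
That set has 3 states.

3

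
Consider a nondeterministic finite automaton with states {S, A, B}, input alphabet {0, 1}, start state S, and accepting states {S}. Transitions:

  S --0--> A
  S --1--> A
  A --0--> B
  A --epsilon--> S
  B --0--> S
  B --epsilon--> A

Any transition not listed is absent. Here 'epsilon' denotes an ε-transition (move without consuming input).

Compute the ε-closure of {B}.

{S, A, B}

Begin with {B}.
ε-move B → A; add A.
ε-move A → S; add S.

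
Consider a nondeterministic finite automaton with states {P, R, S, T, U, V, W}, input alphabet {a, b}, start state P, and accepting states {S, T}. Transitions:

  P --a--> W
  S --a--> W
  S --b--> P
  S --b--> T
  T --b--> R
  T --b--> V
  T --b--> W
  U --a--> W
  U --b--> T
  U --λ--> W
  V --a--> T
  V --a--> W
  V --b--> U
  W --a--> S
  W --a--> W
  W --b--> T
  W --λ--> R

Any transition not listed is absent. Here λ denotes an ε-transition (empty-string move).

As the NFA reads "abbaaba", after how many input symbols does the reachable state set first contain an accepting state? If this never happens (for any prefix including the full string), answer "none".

Start in {P}.
Read 'a': {P} → {R, W}.
Read 'b': {R, W} → {T}.
None of the earlier sets intersect F, but {T} does.

2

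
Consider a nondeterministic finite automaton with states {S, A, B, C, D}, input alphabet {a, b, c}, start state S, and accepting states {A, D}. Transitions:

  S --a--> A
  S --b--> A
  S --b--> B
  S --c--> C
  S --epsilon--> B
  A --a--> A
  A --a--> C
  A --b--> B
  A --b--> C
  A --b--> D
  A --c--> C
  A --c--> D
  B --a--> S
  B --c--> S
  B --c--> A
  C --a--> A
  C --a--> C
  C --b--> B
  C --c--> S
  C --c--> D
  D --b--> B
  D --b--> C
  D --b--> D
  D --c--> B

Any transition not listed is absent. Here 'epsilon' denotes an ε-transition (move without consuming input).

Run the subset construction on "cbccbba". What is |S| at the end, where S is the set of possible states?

Start: ε-closure({S}) = {S, B}.
Read 'c': {S, B} → {S, A, B, C}.
Read 'b': {S, A, B, C} → {A, B, C, D}.
Read 'c': {A, B, C, D} → {S, A, B, C, D}.
Read 'c': {S, A, B, C, D} → {S, A, B, C, D}.
Read 'b': {S, A, B, C, D} → {A, B, C, D}.
Read 'b': {A, B, C, D} → {B, C, D}.
Read 'a': {B, C, D} → {S, A, B, C}.
That set has 4 states.

4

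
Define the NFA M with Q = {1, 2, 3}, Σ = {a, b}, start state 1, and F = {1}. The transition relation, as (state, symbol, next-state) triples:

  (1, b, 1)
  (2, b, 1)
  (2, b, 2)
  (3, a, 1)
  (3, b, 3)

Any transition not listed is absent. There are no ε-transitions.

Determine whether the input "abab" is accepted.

Start in {1}.
Read 'a': 1→∅; now ∅.
The set is empty and remains empty for the remaining 3 symbols.
The final set ∅ contains no accepting state.

No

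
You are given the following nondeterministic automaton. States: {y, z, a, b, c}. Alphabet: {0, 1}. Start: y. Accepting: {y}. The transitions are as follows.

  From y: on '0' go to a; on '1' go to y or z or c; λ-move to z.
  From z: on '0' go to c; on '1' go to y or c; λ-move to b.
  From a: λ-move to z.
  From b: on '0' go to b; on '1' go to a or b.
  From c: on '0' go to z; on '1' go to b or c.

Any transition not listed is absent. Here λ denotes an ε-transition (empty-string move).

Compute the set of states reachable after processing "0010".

Start: ε-closure({y}) = {y, z, b}.
Read '0': y→{a}, z→{c}, b→{b}; union {a, b, c}; ε-closure = {z, a, b, c}.
Read '0': z→{c}, a→∅, b→{b}, c→{z}; now {z, b, c}.
Read '1': z→{y, c}, b→{a, b}, c→{b, c}; union {y, a, b, c}; ε-closure = {y, z, a, b, c}.
Read '0': y→{a}, z→{c}, a→∅, b→{b}, c→{z}; now {z, a, b, c}.

{z, a, b, c}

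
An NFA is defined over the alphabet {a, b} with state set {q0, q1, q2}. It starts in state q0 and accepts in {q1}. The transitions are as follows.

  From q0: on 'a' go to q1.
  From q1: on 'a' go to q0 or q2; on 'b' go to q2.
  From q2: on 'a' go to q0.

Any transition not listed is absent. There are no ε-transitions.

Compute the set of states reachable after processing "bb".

∅

Start in {q0}.
Read 'b': q0→∅; now ∅.
The set is empty and remains empty for the remaining 1 symbol.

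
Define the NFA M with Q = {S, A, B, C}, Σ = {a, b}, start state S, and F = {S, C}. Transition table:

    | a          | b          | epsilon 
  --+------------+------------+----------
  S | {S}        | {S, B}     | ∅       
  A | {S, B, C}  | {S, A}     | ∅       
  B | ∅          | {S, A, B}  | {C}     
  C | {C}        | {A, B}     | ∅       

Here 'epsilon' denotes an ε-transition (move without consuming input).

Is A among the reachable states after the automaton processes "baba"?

Start in {S}.
Read 'b': S→{S, B}; union {S, B}; ε-closure = {S, B, C}.
Read 'a': S→{S}, B→∅, C→{C}; now {S, C}.
Read 'b': S→{S, B}, C→{A, B}; union {S, A, B}; ε-closure = {S, A, B, C}.
Read 'a': S→{S}, A→{S, B, C}, B→∅, C→{C}; now {S, B, C}.
State A is not in {S, B, C}.

No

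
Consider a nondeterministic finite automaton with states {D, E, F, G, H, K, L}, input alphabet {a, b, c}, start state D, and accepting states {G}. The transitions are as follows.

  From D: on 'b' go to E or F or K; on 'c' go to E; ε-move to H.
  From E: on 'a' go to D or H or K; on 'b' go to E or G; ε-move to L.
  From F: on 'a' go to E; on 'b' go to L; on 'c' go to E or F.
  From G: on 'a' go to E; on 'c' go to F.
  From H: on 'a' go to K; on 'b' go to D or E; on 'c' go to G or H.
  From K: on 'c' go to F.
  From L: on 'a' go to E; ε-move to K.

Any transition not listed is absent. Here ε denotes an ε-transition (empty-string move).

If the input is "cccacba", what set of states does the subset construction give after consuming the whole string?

Start: ε-closure({D}) = {D, H}.
Read 'c': D→{E}, H→{G, H}; union {E, G, H}; ε-closure = {E, G, H, K, L}.
Read 'c': E→∅, G→{F}, H→{G, H}, K→{F}, L→∅; now {F, G, H}.
Read 'c': F→{E, F}, G→{F}, H→{G, H}; union {E, F, G, H}; ε-closure = {E, F, G, H, K, L}.
Read 'a': E→{D, H, K}, F→{E}, G→{E}, H→{K}, K→∅, L→{E}; union {D, E, H, K}; ε-closure = {D, E, H, K, L}.
Read 'c': D→{E}, E→∅, H→{G, H}, K→{F}, L→∅; union {E, F, G, H}; ε-closure = {E, F, G, H, K, L}.
Read 'b': E→{E, G}, F→{L}, G→∅, H→{D, E}, K→∅, L→∅; union {D, E, G, L}; ε-closure = {D, E, G, H, K, L}.
Read 'a': D→∅, E→{D, H, K}, G→{E}, H→{K}, K→∅, L→{E}; union {D, E, H, K}; ε-closure = {D, E, H, K, L}.

{D, E, H, K, L}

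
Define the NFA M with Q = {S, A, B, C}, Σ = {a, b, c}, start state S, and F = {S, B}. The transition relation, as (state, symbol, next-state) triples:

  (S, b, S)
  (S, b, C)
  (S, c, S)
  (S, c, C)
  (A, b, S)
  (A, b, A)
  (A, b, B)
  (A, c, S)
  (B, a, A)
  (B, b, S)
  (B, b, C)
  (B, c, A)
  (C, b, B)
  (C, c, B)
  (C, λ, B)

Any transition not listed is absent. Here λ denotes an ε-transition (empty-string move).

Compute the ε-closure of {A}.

Begin with {A}.
No ε-moves leave this set, so the closure equals the set itself.

{A}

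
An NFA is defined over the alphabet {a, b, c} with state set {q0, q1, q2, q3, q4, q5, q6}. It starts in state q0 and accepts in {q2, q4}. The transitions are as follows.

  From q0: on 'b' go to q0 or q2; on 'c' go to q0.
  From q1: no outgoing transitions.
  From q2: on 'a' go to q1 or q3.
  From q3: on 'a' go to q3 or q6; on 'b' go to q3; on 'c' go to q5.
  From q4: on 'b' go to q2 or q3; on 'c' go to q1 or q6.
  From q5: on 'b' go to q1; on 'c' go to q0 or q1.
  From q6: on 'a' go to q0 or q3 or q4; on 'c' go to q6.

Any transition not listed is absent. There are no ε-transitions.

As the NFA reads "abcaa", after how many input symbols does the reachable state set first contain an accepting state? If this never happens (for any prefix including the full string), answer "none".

none

Start in {q0}.
Read 'a': {q0} → ∅.
The set is empty and remains empty for the remaining 4 symbols.
No reachable set along the way intersects F.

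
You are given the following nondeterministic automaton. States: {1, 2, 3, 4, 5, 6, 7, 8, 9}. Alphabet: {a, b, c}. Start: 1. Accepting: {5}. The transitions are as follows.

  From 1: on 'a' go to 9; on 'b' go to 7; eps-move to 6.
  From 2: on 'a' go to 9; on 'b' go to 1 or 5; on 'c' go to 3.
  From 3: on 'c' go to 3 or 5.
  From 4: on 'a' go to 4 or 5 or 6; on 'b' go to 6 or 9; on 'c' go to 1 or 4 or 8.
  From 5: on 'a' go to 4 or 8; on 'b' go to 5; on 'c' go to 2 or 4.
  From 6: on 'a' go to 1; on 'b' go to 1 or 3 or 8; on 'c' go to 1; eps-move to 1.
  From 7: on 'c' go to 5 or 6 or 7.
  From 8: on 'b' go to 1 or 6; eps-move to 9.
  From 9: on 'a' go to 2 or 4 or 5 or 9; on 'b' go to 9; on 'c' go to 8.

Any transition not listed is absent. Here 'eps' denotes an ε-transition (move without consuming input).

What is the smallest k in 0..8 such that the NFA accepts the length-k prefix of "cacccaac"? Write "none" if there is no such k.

6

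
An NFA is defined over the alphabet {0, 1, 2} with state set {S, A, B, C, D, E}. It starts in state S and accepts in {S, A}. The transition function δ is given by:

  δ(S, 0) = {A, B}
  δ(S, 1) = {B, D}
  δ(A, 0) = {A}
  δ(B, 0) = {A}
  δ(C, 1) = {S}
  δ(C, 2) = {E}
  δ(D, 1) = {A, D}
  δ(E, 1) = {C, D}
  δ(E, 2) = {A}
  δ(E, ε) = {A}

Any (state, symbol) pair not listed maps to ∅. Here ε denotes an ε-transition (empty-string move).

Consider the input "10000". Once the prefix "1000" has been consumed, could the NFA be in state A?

Yes

Start in {S}.
Read '1': S→{B, D}; now {B, D}.
Read '0': B→{A}, D→∅; now {A}.
Read '0': A→{A}; now {A}.
Read '0': A→{A}; now {A}.
State A is in {A}.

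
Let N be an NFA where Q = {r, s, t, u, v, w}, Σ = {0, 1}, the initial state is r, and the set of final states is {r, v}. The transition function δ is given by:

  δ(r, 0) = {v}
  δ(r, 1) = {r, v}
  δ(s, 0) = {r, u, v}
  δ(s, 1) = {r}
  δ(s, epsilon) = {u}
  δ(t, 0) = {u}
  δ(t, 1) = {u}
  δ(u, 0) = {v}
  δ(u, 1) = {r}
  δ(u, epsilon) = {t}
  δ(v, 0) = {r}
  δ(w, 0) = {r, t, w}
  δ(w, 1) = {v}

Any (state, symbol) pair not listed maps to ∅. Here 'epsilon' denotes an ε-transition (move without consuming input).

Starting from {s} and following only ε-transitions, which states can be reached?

Begin with {s}.
ε-move s → u; add u.
ε-move u → t; add t.

{s, t, u}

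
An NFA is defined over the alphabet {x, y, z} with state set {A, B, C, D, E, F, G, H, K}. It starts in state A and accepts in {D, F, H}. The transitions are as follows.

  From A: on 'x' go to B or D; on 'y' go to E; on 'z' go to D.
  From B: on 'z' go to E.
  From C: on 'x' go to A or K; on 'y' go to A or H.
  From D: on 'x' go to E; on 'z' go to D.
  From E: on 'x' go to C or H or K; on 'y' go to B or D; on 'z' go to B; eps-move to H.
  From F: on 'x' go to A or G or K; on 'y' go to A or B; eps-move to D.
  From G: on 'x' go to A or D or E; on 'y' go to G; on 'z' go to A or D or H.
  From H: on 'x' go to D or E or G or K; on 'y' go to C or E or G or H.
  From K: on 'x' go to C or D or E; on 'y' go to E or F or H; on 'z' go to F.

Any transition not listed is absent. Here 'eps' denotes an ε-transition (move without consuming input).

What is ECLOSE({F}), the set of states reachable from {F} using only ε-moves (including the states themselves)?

Begin with {F}.
ε-move F → D; add D.

{D, F}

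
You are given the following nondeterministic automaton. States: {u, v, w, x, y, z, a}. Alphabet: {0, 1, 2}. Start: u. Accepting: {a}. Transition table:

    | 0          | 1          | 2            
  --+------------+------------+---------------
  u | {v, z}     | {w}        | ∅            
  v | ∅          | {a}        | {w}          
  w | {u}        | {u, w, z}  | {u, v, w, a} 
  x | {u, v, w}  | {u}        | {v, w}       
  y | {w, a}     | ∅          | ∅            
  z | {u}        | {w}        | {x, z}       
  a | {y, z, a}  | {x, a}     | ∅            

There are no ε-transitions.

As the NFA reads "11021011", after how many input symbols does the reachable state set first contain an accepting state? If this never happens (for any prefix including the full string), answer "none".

Start in {u}.
Read '1': {u} → {w}.
Read '1': {w} → {u, w, z}.
Read '0': {u, w, z} → {u, v, z}.
Read '2': {u, v, z} → {w, x, z}.
Read '1': {w, x, z} → {u, w, z}.
Read '0': {u, w, z} → {u, v, z}.
Read '1': {u, v, z} → {w, a}.
None of the earlier sets intersect F, but {w, a} does.

7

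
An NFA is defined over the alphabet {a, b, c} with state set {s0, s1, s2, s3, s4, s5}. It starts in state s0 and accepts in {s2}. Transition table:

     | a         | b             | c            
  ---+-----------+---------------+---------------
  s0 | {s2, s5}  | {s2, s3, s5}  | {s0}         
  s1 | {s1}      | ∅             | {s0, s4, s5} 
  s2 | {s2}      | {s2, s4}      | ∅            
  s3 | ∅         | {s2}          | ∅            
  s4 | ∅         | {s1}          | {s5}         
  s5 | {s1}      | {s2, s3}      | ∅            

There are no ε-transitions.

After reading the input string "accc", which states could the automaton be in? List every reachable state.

∅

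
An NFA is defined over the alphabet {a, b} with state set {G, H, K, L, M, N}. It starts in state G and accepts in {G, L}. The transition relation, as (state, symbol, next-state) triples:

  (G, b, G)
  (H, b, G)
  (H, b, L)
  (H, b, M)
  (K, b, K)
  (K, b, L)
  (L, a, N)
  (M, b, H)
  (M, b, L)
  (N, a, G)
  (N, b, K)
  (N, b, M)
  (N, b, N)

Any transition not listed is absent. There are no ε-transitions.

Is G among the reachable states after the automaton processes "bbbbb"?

Yes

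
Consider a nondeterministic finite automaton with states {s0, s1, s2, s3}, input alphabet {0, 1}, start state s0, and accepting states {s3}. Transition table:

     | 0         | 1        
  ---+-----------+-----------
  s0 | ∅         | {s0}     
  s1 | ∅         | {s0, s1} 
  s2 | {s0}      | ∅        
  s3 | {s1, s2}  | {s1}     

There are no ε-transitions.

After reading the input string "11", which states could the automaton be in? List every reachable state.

{s0}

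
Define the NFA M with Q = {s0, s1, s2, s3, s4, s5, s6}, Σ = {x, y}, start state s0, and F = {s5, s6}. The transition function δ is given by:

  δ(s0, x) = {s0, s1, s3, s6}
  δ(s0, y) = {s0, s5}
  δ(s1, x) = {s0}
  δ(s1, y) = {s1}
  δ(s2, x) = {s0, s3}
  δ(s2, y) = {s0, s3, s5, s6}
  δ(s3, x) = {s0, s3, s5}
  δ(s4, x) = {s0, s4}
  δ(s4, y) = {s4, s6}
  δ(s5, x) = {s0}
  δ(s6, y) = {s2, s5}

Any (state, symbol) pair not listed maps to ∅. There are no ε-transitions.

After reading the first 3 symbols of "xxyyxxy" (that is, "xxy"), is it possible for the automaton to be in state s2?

Yes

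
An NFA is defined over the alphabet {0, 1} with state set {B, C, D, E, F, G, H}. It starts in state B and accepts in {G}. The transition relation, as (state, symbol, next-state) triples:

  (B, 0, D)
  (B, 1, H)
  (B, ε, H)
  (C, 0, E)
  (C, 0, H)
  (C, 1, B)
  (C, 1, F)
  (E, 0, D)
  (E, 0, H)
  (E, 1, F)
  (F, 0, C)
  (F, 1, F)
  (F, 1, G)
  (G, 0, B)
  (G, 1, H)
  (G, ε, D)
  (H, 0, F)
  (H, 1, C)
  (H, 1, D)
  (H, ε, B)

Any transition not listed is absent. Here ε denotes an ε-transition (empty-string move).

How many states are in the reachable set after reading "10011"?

6

Start: ε-closure({B}) = {B, H}.
Read '1': B→{H}, H→{C, D}; union {C, D, H}; ε-closure = {B, C, D, H}.
Read '0': B→{D}, C→{E, H}, D→∅, H→{F}; union {D, E, F, H}; ε-closure = {B, D, E, F, H}.
Read '0': B→{D}, D→∅, E→{D, H}, F→{C}, H→{F}; union {C, D, F, H}; ε-closure = {B, C, D, F, H}.
Read '1': B→{H}, C→{B, F}, D→∅, F→{F, G}, H→{C, D}; now {B, C, D, F, G, H}.
Read '1': B→{H}, C→{B, F}, D→∅, F→{F, G}, G→{H}, H→{C, D}; now {B, C, D, F, G, H}.
That set has 6 states.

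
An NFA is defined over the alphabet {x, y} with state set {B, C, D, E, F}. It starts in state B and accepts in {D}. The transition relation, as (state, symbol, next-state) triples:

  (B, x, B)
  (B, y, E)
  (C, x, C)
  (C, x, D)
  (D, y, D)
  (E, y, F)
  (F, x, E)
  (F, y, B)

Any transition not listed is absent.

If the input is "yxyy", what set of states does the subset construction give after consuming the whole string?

Start in {B}.
Read 'y': B→{E}; now {E}.
Read 'x': E→∅; now ∅.
The set is empty and remains empty for the remaining 2 symbols.

∅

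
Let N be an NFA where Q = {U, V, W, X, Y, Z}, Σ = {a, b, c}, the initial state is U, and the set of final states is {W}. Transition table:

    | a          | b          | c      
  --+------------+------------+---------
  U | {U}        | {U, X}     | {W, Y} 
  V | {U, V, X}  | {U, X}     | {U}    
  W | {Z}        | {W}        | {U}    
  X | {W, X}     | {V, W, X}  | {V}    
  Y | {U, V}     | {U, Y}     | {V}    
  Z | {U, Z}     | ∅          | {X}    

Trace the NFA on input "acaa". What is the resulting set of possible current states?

Start in {U}.
Read 'a': U→{U}; now {U}.
Read 'c': U→{W, Y}; now {W, Y}.
Read 'a': W→{Z}, Y→{U, V}; now {U, V, Z}.
Read 'a': U→{U}, V→{U, V, X}, Z→{U, Z}; now {U, V, X, Z}.

{U, V, X, Z}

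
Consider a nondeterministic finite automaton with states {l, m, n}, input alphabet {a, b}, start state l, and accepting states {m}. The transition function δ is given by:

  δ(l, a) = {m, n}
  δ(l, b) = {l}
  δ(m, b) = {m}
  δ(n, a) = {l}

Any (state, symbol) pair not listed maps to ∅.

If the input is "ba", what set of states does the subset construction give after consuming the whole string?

Start in {l}.
Read 'b': l→{l}; now {l}.
Read 'a': l→{m, n}; now {m, n}.

{m, n}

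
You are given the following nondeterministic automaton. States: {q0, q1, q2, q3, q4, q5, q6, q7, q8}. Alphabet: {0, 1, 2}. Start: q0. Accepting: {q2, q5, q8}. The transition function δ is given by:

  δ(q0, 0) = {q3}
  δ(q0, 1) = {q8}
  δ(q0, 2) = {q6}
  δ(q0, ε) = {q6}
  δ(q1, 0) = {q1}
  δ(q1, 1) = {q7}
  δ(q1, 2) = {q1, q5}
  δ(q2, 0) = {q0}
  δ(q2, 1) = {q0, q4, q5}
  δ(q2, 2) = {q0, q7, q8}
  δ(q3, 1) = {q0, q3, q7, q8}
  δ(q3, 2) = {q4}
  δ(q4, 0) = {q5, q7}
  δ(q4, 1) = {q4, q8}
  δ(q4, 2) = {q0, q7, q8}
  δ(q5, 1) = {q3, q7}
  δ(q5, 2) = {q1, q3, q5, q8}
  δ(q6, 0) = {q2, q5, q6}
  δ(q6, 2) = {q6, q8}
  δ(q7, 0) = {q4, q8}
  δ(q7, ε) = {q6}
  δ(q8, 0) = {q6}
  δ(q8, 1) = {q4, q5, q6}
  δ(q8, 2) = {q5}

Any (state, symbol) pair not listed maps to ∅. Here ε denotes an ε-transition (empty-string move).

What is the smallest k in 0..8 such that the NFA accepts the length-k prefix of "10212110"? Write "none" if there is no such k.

1

Start: ε-closure({q0}) = {q0, q6}.
Read '1': q0→{q8}, q6→∅; now {q8}.
None of the earlier sets intersect F, but {q8} does.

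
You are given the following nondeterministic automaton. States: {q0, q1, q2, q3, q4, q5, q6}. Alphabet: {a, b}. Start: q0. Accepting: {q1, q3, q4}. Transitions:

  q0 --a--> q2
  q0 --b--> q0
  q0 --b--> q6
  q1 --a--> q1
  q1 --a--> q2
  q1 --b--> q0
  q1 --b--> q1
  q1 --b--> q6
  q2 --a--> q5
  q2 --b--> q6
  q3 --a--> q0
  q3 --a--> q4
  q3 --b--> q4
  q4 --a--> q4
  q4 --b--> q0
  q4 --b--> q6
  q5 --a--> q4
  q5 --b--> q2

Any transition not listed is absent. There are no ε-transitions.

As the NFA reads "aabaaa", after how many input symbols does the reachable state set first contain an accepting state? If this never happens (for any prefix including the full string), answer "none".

5

Start in {q0}.
Read 'a': {q0} → {q2}.
Read 'a': {q2} → {q5}.
Read 'b': {q5} → {q2}.
Read 'a': {q2} → {q5}.
Read 'a': {q5} → {q4}.
None of the earlier sets intersect F, but {q4} does.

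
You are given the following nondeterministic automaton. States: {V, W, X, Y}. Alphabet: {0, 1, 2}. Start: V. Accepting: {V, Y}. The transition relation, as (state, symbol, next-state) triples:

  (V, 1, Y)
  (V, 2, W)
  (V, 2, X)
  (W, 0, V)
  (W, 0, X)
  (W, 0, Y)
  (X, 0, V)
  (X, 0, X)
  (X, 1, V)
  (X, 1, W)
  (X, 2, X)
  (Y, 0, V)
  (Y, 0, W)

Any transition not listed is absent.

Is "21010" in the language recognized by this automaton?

Start in {V}.
Read '2': {V} → {W, X}.
Read '1': {W, X} → {V, W}.
Read '0': {V, W} → {V, X, Y}.
Read '1': {V, X, Y} → {V, W, Y}.
Read '0': {V, W, Y} → {V, W, X, Y}.
The final set {V, W, X, Y} contains the accepting states V, Y.

Yes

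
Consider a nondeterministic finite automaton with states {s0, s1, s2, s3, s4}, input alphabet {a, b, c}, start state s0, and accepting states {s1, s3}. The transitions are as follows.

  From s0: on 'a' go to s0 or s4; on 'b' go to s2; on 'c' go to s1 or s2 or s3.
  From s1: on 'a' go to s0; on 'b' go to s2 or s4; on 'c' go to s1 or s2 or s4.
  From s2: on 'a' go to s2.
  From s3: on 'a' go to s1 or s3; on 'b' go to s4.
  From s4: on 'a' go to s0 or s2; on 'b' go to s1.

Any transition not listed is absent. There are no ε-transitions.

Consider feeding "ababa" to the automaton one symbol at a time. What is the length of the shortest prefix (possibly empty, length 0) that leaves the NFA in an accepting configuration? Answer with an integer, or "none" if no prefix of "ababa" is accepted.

Start in {s0}.
Read 'a': {s0} → {s0, s4}.
Read 'b': {s0, s4} → {s1, s2}.
None of the earlier sets intersect F, but {s1, s2} does.

2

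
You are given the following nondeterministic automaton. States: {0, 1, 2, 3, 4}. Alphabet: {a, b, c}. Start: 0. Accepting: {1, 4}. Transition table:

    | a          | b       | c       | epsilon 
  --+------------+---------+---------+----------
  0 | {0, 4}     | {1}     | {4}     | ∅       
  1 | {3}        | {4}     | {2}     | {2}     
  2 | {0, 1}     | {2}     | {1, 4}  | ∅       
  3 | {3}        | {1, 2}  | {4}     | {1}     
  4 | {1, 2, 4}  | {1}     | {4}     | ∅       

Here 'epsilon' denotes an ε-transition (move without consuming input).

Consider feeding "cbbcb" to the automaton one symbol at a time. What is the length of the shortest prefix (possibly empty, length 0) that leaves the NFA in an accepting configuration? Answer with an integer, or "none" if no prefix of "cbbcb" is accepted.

1

Start in {0}.
Read 'c': 0→{4}; now {4}.
None of the earlier sets intersect F, but {4} does.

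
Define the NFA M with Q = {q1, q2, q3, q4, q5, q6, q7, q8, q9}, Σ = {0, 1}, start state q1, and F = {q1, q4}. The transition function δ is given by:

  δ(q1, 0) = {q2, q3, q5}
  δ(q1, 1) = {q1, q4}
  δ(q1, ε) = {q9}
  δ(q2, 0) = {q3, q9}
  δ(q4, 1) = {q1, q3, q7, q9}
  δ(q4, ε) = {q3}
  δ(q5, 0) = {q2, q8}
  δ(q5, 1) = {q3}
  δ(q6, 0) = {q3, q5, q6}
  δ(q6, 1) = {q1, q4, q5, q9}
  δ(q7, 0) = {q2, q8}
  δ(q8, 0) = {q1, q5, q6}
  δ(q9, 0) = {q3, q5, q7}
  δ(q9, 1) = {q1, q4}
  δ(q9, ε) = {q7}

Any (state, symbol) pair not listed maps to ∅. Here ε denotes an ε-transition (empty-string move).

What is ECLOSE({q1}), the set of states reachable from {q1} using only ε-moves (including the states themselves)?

Begin with {q1}.
ε-move q1 → q9; add q9.
ε-move q9 → q7; add q7.

{q1, q7, q9}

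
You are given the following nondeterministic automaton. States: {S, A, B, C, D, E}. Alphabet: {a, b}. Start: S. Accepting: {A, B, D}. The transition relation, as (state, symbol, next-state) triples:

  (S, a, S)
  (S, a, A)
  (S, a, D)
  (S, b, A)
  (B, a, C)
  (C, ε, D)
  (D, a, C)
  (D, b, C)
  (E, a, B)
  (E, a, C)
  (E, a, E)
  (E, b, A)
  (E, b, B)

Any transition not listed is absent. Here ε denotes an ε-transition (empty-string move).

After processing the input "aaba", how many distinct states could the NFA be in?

2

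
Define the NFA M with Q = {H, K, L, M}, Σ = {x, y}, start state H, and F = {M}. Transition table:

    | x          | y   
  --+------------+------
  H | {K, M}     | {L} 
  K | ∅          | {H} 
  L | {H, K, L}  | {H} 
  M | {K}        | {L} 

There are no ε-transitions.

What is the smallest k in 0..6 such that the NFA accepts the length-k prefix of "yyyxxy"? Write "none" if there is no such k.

5

Start in {H}.
Read 'y': H→{L}; now {L}.
Read 'y': L→{H}; now {H}.
Read 'y': H→{L}; now {L}.
Read 'x': L→{H, K, L}; now {H, K, L}.
Read 'x': H→{K, M}, K→∅, L→{H, K, L}; now {H, K, L, M}.
None of the earlier sets intersect F, but {H, K, L, M} does.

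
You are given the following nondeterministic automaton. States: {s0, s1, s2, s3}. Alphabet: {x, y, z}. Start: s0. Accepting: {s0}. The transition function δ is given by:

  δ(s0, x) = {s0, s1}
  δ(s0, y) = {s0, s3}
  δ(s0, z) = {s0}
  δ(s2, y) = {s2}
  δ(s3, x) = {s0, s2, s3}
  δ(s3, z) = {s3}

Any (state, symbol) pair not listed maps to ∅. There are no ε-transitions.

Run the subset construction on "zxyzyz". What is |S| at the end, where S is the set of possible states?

2

Start in {s0}.
Read 'z': {s0} → {s0}.
Read 'x': {s0} → {s0, s1}.
Read 'y': {s0, s1} → {s0, s3}.
Read 'z': {s0, s3} → {s0, s3}.
Read 'y': {s0, s3} → {s0, s3}.
Read 'z': {s0, s3} → {s0, s3}.
That set has 2 states.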